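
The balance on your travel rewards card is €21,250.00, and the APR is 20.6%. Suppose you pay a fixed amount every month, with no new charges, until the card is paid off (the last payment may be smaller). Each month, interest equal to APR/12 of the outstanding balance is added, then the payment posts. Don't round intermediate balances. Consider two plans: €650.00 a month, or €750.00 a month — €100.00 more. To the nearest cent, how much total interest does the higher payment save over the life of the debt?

Monthly rate r = 20.6%/12 = 1.71667% = 0.0171667.
At €650.00/mo: n = ⌈−ln(1 − rB₀/P)/ln(1+r)⌉ = 49 payments (last €258.91); total interest = total paid − €21,250.00 = €10,208.91.
At €750.00/mo: 40 payments (last €109.65); total interest €8,109.65.
Interest saved = €10,208.91 − €8,109.65 = €2,099.26.

€2,099.26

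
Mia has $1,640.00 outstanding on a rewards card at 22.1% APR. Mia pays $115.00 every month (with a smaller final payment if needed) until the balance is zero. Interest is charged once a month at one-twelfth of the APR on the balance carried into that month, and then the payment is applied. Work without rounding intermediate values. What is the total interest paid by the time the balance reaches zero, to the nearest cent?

Monthly rate r = 22.1%/12 = 1.84167% = 0.0184167.
Payoff takes n = ⌈−ln(1 − rB₀/P)/ln(1+r)⌉ = ⌈16.695⌉ = 17 payments; the last is $80.19.
Total paid = 16·$115.00 + $80.19 = $1,920.19.
Total interest = total paid − principal = $1,920.19 − $1,640.00 = $280.19.

$280.19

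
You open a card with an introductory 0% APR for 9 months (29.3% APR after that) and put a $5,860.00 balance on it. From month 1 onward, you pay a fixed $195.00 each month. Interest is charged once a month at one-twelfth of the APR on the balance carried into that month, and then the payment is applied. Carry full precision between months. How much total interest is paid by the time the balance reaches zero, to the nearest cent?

$1,727.82

Promo months 1–9 at r₀ = 0%/12 = 0; months 10+ at r₁ = 29.3%/12 = 0.0244167.
After month 9 (no interest yet): B = $5,860.00 − 9·$195.00 = $4,105.00.
Then at r₁ with $195.00/mo: n₂ = −ln(1 − r₁·B/P)/ln(1+r₁) ≈ 29.91 → 30 more payments.
Total paid = 38·$195.00 + $177.82 = $7,587.82; interest = $7,587.82 − $5,860.00 = $1,727.82.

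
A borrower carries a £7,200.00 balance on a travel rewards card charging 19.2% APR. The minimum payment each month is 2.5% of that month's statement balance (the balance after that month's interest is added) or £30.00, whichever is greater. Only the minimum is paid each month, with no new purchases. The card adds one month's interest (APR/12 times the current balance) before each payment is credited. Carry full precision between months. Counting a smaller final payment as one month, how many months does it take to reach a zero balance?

Monthly rate r = 19.2%/12 = 1.6% = 0.016.
While 2.5% of the post-interest balance exceeds £30.00, each month B ← (B·(1+r))·(1 − 0.025), i.e. B shrinks by the factor (1+r)·0.975 = 0.9906.
This holds for months 1–192. Entering month 193 the balance is £1,174.39; 2.5% of the post-interest balance is now below £30.00, so the flat £30.00 minimum applies from here.
From month 193 a fixed £30.00 at rate r clears £1,174.39 in 63 more payments. Total: 192 + 63 = 255 months.

255 months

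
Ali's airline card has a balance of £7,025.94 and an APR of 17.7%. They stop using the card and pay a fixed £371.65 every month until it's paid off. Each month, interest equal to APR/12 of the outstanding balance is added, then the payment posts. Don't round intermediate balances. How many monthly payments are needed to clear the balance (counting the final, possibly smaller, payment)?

23 months

Monthly rate r = 17.7%/12 = 1.475% = 0.01475.
Recurrence: B ← B·(1+r) − £371.65.
Month 1: interest £103.63; balance after payment £6,757.92.
Month 2: interest £99.68; balance after payment £6,485.95.
Closed form: n = −ln(1 − rB₀/P)/ln(1+r) = −ln(0.72116)/ln(1.01475) ≈ 22.326, so the balance reaches zero during payment 23.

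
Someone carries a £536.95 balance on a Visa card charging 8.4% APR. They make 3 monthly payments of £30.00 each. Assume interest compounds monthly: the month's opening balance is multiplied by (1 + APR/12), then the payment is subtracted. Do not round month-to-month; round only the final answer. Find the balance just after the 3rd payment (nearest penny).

£457.67

Monthly rate r = 8.4%/12 = 0.7% = 0.007.
Each month: B ← B·(1+r) − £30.00.
Month 1: interest £3.76; balance after payment £510.71.
Month 2: interest £3.57; balance after payment £484.28.
Month 3: interest £3.39; balance after payment £457.67.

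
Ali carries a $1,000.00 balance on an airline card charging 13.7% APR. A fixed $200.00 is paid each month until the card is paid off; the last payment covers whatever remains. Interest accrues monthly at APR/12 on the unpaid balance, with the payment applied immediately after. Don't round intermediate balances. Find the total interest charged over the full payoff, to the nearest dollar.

$36

Monthly rate r = 13.7%/12 = 1.14167% = 0.0114167.
Payoff takes n = ⌈−ln(1 − rB₀/P)/ln(1+r)⌉ = ⌈5.178⌉ = 6 payments; the last is $35.71.
Total paid = 5·$200.00 + $35.71 = $1,035.71.
Total interest = total paid − principal = $1,035.71 − $1,000.00 = $35.71.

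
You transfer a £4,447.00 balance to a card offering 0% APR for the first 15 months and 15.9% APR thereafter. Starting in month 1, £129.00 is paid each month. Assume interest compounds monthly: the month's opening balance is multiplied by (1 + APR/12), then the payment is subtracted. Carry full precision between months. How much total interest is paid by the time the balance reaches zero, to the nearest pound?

£413

Promo months 1–15 at r₀ = 0%/12 = 0; months 16+ at r₁ = 15.9%/12 = 0.01325.
After month 15 (no interest yet): B = £4,447.00 − 15·£129.00 = £2,512.00.
Then at r₁ with £129.00/mo: n₂ = −ln(1 − r₁·B/P)/ln(1+r₁) ≈ 22.67 → 23 more payments.
Total paid = 37·£129.00 + £86.83 = £4,859.83; interest = £4,859.83 − £4,447.00 = £412.83.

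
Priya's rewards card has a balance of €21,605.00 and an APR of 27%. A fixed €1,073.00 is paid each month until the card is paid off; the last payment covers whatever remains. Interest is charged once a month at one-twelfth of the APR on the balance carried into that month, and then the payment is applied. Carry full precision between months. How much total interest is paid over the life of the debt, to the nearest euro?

€7,493

Monthly rate r = 27%/12 = 2.25% = 0.0225.
Payoff takes n = ⌈−ln(1 − rB₀/P)/ln(1+r)⌉ = ⌈27.117⌉ = 28 payments; the last is €127.30.
Total paid = 27·€1,073.00 + €127.30 = €29,098.30.
Total interest = total paid − principal = €29,098.30 − €21,605.00 = €7,493.30.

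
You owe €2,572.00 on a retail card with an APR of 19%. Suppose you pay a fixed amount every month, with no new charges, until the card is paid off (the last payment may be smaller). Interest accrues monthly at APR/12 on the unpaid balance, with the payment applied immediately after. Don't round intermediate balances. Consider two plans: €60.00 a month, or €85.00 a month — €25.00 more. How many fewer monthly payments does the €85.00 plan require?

31 fewer payments

Monthly rate r = 19%/12 = 1.58333% = 0.0158333.
At €60.00/mo: n = ⌈−ln(1 − rB₀/P)/ln(1+r)⌉ = 73 payments (last €16.82); total interest = total paid − €2,572.00 = €1,764.82.
At €85.00/mo: 42 payments (last €44.06); total interest €957.06.
Payments saved = 73 − 42 = 31.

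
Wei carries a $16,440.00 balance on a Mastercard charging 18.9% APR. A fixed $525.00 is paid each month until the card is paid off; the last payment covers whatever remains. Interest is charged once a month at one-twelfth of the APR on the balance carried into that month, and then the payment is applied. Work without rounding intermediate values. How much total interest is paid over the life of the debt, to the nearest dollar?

Monthly rate r = 18.9%/12 = 1.575% = 0.01575.
Payoff takes n = ⌈−ln(1 − rB₀/P)/ln(1+r)⌉ = ⌈43.491⌉ = 44 payments; the last is $258.59.
Total paid = 43·$525.00 + $258.59 = $22,833.59.
Total interest = total paid − principal = $22,833.59 − $16,440.00 = $6,393.59.

$6,394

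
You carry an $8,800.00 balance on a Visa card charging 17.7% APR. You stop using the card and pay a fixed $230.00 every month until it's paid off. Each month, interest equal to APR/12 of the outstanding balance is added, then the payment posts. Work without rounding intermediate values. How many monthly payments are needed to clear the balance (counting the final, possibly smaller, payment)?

Monthly rate r = 17.7%/12 = 1.475% = 0.01475.
Recurrence: B ← B·(1+r) − $230.00.
Month 1: interest $129.80; balance after payment $8,699.80.
Month 2: interest $128.32; balance after payment $8,598.12.
Closed form: n = −ln(1 − rB₀/P)/ln(1+r) = −ln(0.43565)/ln(1.01475) ≈ 56.747, so the balance reaches zero during payment 57.

57 payments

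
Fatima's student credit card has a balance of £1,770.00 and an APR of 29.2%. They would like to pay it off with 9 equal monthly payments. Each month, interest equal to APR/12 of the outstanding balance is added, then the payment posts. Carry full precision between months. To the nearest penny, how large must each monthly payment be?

£221.36

Monthly rate r = 29.2%/12 = 2.43333% = 0.0243333.
Level-payment amortization: P = B₀·r / (1 − (1+r)^(−n)) = 1770.00·0.0243333 / (1 − 1.02433^(−9)).
Denominator 1 − (1+r)^(−9) = 0.194569169.
P = 43.07 / 0.194569169 ≈ 221.36.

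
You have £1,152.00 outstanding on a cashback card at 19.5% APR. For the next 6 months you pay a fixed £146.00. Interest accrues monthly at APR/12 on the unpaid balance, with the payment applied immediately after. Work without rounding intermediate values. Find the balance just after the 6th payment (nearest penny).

£356.62

Monthly rate r = 19.5%/12 = 1.625% = 0.01625.
Each month: B ← B·(1+r) − £146.00.
Month 1: interest £18.72; balance after payment £1,024.72.
Month 2: interest £16.65; balance after payment £895.37.
Month 3: interest £14.55; balance after payment £763.92.
Month 4: interest £12.41; balance after payment £630.34.
Month 5: interest £10.24; balance after payment £494.58.
Month 6: interest £8.04; balance after payment £356.62.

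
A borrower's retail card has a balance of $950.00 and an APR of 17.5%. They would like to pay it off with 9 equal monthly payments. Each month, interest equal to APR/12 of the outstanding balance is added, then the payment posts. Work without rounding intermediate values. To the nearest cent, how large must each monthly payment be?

Monthly rate r = 17.5%/12 = 1.45833% = 0.0145833.
Level-payment amortization: P = B₀·r / (1 − (1+r)^(−n)) = 950.00·0.0145833 / (1 − 1.01458^(−9)).
Denominator 1 − (1+r)^(−9) = 0.122169865.
P = 13.8542 / 0.122169865 ≈ 113.40.

$113.40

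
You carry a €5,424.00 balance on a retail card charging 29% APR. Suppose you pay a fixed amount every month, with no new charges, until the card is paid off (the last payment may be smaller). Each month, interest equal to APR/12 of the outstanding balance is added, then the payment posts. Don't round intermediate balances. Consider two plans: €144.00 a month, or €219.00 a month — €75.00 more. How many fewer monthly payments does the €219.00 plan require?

62 fewer payments

Monthly rate r = 29%/12 = 2.41667% = 0.0241667.
At €144.00/mo: n = ⌈−ln(1 − rB₀/P)/ln(1+r)⌉ = 101 payments (last €139.41); total interest = total paid − €5,424.00 = €9,115.41.
At €219.00/mo: 39 payments (last €48.43); total interest €2,946.43.
Payments saved = 101 − 39 = 62.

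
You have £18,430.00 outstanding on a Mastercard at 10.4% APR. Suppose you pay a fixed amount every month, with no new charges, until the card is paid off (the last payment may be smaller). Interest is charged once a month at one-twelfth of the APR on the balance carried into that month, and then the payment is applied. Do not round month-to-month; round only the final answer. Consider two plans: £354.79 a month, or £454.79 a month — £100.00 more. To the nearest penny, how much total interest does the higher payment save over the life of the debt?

£1,793.18

Monthly rate r = 10.4%/12 = 0.866667% = 0.00866667.
At £354.79/mo: n = ⌈−ln(1 − rB₀/P)/ln(1+r)⌉ = 70 payments (last £114.56); total interest = total paid − £18,430.00 = £6,165.07.
At £454.79/mo: 51 payments (last £62.39); total interest £4,371.89.
Interest saved = £6,165.07 − £4,371.89 = £1,793.18.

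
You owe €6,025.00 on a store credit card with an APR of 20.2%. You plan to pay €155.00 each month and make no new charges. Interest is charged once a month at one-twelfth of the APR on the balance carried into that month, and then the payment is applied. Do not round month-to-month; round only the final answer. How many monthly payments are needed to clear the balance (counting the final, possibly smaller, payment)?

Monthly rate r = 20.2%/12 = 1.68333% = 0.0168333.
Recurrence: B ← B·(1+r) − €155.00.
Month 1: interest €101.42; balance after payment €5,971.42.
Month 2: interest €100.52; balance after payment €5,916.94.
Closed form: n = −ln(1 − rB₀/P)/ln(1+r) = −ln(0.34567)/ln(1.01683) ≈ 63.634, so the balance reaches zero during payment 64.

64 months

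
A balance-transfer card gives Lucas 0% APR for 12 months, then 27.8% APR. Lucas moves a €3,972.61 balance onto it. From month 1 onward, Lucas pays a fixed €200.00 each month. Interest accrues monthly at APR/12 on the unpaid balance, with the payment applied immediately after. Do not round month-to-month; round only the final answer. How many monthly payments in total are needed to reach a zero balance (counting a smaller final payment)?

Promo months 1–12 at r₀ = 0%/12 = 0; months 13+ at r₁ = 27.8%/12 = 0.0231667.
After month 12 (no interest yet): B = €3,972.61 − 12·€200.00 = €1,572.61.
Then at r₁ with €200.00/mo: n₂ = −ln(1 − r₁·B/P)/ln(1+r₁) ≈ 8.78 → 9 more payments.

21 months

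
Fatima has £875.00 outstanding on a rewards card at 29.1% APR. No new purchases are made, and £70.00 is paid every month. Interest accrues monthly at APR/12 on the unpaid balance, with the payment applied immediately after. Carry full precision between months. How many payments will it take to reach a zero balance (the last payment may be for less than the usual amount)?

16 payments

Monthly rate r = 29.1%/12 = 2.425% = 0.02425.
Recurrence: B ← B·(1+r) − £70.00.
Month 1: interest £21.22; balance after payment £826.22.
Month 2: interest £20.04; balance after payment £776.25.
Closed form: n = −ln(1 − rB₀/P)/ln(1+r) = −ln(0.69688)/ln(1.02425) ≈ 15.073, so the balance reaches zero during payment 16.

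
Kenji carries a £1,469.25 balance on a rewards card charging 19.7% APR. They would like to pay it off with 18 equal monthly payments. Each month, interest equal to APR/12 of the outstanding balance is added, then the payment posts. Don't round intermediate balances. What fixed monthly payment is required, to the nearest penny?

£94.94

Monthly rate r = 19.7%/12 = 1.64167% = 0.0164167.
Level-payment amortization: P = B₀·r / (1 − (1+r)^(−n)) = 1469.25·0.0164167 / (1 − 1.01642^(−18)).
Denominator 1 − (1+r)^(−18) = 0.254052951.
P = 24.1202 / 0.254052951 ≈ 94.94.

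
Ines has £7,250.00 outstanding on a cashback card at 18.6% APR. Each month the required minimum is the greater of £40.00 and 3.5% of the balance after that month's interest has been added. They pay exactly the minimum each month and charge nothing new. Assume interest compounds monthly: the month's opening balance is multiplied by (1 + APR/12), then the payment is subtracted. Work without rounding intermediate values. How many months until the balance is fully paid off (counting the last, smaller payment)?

130 months

Monthly rate r = 18.6%/12 = 1.55% = 0.0155.
While 3.5% of the post-interest balance exceeds £40.00, each month B ← (B·(1+r))·(1 − 0.035), i.e. B shrinks by the factor (1+r)·0.965 = 0.97996.
This holds for months 1–93. Entering month 94 the balance is £1,103.09; 3.5% of the post-interest balance is now below £40.00, so the flat £40.00 minimum applies from here.
From month 94 a fixed £40.00 at rate r clears £1,103.09 in 37 more payments. Total: 93 + 37 = 130 months.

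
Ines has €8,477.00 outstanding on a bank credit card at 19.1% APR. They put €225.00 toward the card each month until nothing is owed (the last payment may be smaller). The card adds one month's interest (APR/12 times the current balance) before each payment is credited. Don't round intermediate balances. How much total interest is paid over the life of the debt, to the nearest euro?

€4,567

Monthly rate r = 19.1%/12 = 1.59167% = 0.0159167.
Payoff takes n = ⌈−ln(1 − rB₀/P)/ln(1+r)⌉ = ⌈57.973⌉ = 58 payments; the last is €218.88.
Total paid = 57·€225.00 + €218.88 = €13,043.88.
Total interest = total paid − principal = €13,043.88 − €8,477.00 = €4,566.88.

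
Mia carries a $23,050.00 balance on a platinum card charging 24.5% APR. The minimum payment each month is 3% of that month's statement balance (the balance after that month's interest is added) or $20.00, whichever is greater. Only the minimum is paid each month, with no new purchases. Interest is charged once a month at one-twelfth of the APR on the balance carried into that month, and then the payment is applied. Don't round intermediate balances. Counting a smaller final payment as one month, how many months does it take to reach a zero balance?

403 months

Monthly rate r = 24.5%/12 = 2.04167% = 0.0204167.
While 3% of the post-interest balance exceeds $20.00, each month B ← (B·(1+r))·(1 − 0.03), i.e. B shrinks by the factor (1+r)·0.97 = 0.9898.
This holds for months 1–348. Entering month 349 the balance is $651.36; 3% of the post-interest balance is now below $20.00, so the flat $20.00 minimum applies from here.
From month 349 a fixed $20.00 at rate r clears $651.36 in 55 more payments. Total: 348 + 55 = 403 months.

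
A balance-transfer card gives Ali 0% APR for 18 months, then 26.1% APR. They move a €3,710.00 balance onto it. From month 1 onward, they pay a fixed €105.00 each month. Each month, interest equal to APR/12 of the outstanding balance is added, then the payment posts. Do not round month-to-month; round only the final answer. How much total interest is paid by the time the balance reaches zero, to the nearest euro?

€489

Promo months 1–18 at r₀ = 0%/12 = 0; months 19+ at r₁ = 26.1%/12 = 0.02175.
After month 18 (no interest yet): B = €3,710.00 − 18·€105.00 = €1,820.00.
Then at r₁ with €105.00/mo: n₂ = −ln(1 − r₁·B/P)/ln(1+r₁) ≈ 21.99 → 22 more payments.
Total paid = 39·€105.00 + €104.22 = €4,199.22; interest = €4,199.22 − €3,710.00 = €489.22.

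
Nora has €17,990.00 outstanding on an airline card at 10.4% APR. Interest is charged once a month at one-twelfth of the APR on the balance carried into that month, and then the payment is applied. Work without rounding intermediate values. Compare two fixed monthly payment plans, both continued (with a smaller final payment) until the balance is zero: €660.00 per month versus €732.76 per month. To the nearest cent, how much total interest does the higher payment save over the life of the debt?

€296.27

Monthly rate r = 10.4%/12 = 0.866667% = 0.00866667.
At €660.00/mo: n = ⌈−ln(1 − rB₀/P)/ln(1+r)⌉ = 32 payments (last €152.13); total interest = total paid − €17,990.00 = €2,622.13.
At €732.76/mo: 28 payments (last €531.34); total interest €2,325.86.
Interest saved = €2,622.13 − €2,325.86 = €296.27.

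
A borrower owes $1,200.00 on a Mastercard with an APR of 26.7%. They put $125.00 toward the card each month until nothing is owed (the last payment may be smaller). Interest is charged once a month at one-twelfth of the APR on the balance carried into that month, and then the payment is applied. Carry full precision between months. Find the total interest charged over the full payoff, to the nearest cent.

Monthly rate r = 26.7%/12 = 2.225% = 0.02225.
Payoff takes n = ⌈−ln(1 − rB₀/P)/ln(1+r)⌉ = ⌈10.919⌉ = 11 payments; the last is $115.01.
Total paid = 10·$125.00 + $115.01 = $1,365.01.
Total interest = total paid − principal = $1,365.01 − $1,200.00 = $165.01.

$165.01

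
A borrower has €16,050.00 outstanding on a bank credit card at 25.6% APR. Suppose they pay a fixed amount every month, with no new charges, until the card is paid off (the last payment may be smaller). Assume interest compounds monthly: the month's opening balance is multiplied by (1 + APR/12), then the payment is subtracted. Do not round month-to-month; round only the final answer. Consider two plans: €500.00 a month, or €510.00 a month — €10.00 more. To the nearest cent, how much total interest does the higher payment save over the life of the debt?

Monthly rate r = 25.6%/12 = 2.13333% = 0.0213333.
At €500.00/mo: n = ⌈−ln(1 − rB₀/P)/ln(1+r)⌉ = 55 payments (last €348.46); total interest = total paid − €16,050.00 = €11,298.46.
At €510.00/mo: 53 payments (last €367.47); total interest €10,837.47.
Interest saved = €11,298.46 − €10,837.47 = €460.99.

€460.99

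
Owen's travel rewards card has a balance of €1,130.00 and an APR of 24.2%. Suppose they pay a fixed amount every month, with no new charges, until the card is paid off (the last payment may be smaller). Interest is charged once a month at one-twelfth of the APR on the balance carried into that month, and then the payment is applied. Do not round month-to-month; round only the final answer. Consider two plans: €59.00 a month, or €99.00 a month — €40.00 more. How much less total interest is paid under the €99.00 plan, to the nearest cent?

€145.42

Monthly rate r = 24.2%/12 = 2.01667% = 0.0201667.
At €59.00/mo: n = ⌈−ln(1 − rB₀/P)/ln(1+r)⌉ = 25 payments (last €26.66); total interest = total paid − €1,130.00 = €312.66.
At €99.00/mo: 14 payments (last €10.24); total interest €167.24.
Interest saved = €312.66 − €167.24 = €145.42.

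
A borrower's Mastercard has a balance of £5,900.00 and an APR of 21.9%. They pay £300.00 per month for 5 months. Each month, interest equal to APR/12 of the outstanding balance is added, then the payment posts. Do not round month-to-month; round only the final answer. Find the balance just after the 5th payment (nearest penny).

£4,902.63

Monthly rate r = 21.9%/12 = 1.825% = 0.01825.
Each month: B ← B·(1+r) − £300.00.
Month 1: interest £107.67; balance after payment £5,707.68.
Month 2: interest £104.17; balance after payment £5,511.84.
Month 3: interest £100.59; balance after payment £5,312.43.
Month 4: interest £96.95; balance after payment £5,109.38.
Month 5: interest £93.25; balance after payment £4,902.63.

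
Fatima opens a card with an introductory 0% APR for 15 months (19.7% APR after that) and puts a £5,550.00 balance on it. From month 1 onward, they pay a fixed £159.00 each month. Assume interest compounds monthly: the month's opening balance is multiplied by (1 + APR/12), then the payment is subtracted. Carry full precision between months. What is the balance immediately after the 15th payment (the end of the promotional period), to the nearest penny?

Promo months 1–15 at r₀ = 0%/12 = 0; months 16+ at r₁ = 19.7%/12 = 0.0164167.
After month 15 (no interest yet): B = £5,550.00 − 15·£159.00 = £3,165.00.

£3,165.00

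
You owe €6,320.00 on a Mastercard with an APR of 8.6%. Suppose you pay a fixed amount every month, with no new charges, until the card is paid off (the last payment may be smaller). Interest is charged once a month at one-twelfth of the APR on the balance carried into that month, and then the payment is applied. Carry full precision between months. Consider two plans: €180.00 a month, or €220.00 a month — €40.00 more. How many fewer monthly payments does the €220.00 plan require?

8 fewer payments

Monthly rate r = 8.6%/12 = 0.716667% = 0.00716667.
At €180.00/mo: n = ⌈−ln(1 − rB₀/P)/ln(1+r)⌉ = 41 payments (last €106.35); total interest = total paid − €6,320.00 = €986.35.
At €220.00/mo: 33 payments (last €61.89); total interest €781.89.
Payments saved = 41 − 33 = 8.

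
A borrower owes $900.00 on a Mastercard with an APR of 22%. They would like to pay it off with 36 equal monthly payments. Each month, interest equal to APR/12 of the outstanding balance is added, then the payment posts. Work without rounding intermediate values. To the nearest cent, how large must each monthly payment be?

$34.37

Monthly rate r = 22%/12 = 1.83333% = 0.0183333.
Level-payment amortization: P = B₀·r / (1 − (1+r)^(−n)) = 900.00·0.0183333 / (1 − 1.01833^(−36)).
Denominator 1 − (1+r)^(−36) = 0.480050165.
P = 16.5 / 0.480050165 ≈ 34.37.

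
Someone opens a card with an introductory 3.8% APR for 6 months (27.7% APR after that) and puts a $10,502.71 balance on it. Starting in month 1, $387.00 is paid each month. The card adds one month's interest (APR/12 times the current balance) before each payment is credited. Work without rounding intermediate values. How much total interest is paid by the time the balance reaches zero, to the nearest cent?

Promo months 1–6 at r₀ = 3.8%/12 = 0.00316667; months 7+ at r₁ = 27.7%/12 = 0.0230833.
After month 6: iterate B ← B·(1+r₀) − $387.00 for 6 months → $8,363.39.
Then at r₁ with $387.00/mo: n₂ = −ln(1 − r₁·B/P)/ln(1+r₁) ≈ 30.27 → 31 more payments.
Total paid = 36·$387.00 + $106.37 = $14,038.37; interest = $14,038.37 − $10,502.71 = $3,535.66.

$3,535.66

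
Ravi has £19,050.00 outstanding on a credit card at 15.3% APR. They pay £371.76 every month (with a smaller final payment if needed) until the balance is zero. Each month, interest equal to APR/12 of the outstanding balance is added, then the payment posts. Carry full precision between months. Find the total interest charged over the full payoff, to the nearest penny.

£12,037.40

Monthly rate r = 15.3%/12 = 1.275% = 0.01275.
Payoff takes n = ⌈−ln(1 − rB₀/P)/ln(1+r)⌉ = ⌈83.621⌉ = 84 payments; the last is £231.32.
Total paid = 83·£371.76 + £231.32 = £31,087.40.
Total interest = total paid − principal = £31,087.40 − £19,050.00 = £12,037.40.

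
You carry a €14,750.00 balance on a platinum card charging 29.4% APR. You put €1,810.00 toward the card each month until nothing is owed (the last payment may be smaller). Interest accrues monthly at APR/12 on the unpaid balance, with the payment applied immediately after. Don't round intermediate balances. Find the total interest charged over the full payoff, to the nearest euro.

Monthly rate r = 29.4%/12 = 2.45% = 0.0245.
Payoff takes n = ⌈−ln(1 − rB₀/P)/ln(1+r)⌉ = ⌈9.201⌉ = 10 payments; the last is €367.69.
Total paid = 9·€1,810.00 + €367.69 = €16,657.69.
Total interest = total paid − principal = €16,657.69 − €14,750.00 = €1,907.69.

€1,908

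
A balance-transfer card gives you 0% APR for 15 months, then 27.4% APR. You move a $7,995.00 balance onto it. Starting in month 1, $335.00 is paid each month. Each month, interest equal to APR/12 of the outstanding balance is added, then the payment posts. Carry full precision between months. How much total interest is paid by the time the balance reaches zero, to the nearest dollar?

$386

Promo months 1–15 at r₀ = 0%/12 = 0; months 16+ at r₁ = 27.4%/12 = 0.0228333.
After month 15 (no interest yet): B = $7,995.00 − 15·$335.00 = $2,970.00.
Then at r₁ with $335.00/mo: n₂ = −ln(1 − r₁·B/P)/ln(1+r₁) ≈ 10.02 → 11 more payments.
Total paid = 25·$335.00 + $6.36 = $8,381.36; interest = $8,381.36 − $7,995.00 = $386.36.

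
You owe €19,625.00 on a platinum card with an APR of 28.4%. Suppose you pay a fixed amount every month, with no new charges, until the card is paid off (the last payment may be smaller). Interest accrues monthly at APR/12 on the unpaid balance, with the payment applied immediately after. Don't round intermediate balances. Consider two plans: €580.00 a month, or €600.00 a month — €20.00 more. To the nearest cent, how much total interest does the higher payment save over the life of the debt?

Monthly rate r = 28.4%/12 = 2.36667% = 0.0236667.
At €580.00/mo: n = ⌈−ln(1 − rB₀/P)/ln(1+r)⌉ = 69 payments (last €565.81); total interest = total paid − €19,625.00 = €20,380.81.
At €600.00/mo: 64 payments (last €361.32); total interest €18,536.32.
Interest saved = €20,380.81 − €18,536.32 = €1,844.49.

€1,844.49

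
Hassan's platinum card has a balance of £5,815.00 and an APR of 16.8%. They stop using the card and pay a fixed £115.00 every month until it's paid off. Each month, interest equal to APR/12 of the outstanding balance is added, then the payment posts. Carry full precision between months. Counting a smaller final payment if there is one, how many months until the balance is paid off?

89 payments

Monthly rate r = 16.8%/12 = 1.4% = 0.014.
Recurrence: B ← B·(1+r) − £115.00.
Month 1: interest £81.41; balance after payment £5,781.41.
Month 2: interest £80.94; balance after payment £5,747.35.
Closed form: n = −ln(1 − rB₀/P)/ln(1+r) = −ln(0.29209)/ln(1.014) ≈ 88.521, so the balance reaches zero during payment 89.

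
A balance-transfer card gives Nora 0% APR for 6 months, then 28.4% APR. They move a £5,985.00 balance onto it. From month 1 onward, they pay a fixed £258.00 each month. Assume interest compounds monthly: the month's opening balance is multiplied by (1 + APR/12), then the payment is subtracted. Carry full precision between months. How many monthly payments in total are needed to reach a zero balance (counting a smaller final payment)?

29 payments

Promo months 1–6 at r₀ = 0%/12 = 0; months 7+ at r₁ = 28.4%/12 = 0.0236667.
After month 6 (no interest yet): B = £5,985.00 − 6·£258.00 = £4,437.00.
Then at r₁ with £258.00/mo: n₂ = −ln(1 − r₁·B/P)/ln(1+r₁) ≈ 22.34 → 23 more payments.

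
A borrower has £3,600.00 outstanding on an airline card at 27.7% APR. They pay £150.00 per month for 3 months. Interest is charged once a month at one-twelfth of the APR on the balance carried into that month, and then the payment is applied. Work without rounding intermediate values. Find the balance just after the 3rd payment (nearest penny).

£3,394.63

Monthly rate r = 27.7%/12 = 2.30833% = 0.0230833.
Each month: B ← B·(1+r) − £150.00.
Month 1: interest £83.10; balance after payment £3,533.10.
Month 2: interest £81.56; balance after payment £3,464.66.
Month 3: interest £79.98; balance after payment £3,394.63.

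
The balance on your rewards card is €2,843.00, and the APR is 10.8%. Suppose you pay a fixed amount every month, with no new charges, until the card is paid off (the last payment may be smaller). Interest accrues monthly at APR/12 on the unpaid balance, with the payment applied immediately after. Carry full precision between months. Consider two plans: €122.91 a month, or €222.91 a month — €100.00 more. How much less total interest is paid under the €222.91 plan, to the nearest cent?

Monthly rate r = 10.8%/12 = 0.9% = 0.009.
At €122.91/mo: n = ⌈−ln(1 − rB₀/P)/ln(1+r)⌉ = 27 payments (last €6.39); total interest = total paid − €2,843.00 = €359.05.
At €222.91/mo: 14 payments (last €135.82); total interest €190.65.
Interest saved = €359.05 − €190.65 = €168.40.

€168.40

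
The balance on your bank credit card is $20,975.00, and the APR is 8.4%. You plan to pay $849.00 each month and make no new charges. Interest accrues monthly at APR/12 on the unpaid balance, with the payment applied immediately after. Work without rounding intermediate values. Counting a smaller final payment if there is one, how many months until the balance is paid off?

Monthly rate r = 8.4%/12 = 0.7% = 0.007.
Recurrence: B ← B·(1+r) − $849.00.
Month 1: interest $146.83; balance after payment $20,272.83.
Month 2: interest $141.91; balance after payment $19,565.73.
Closed form: n = −ln(1 − rB₀/P)/ln(1+r) = −ln(0.82706)/ln(1.007) ≈ 27.220, so the balance reaches zero during payment 28.

28 payments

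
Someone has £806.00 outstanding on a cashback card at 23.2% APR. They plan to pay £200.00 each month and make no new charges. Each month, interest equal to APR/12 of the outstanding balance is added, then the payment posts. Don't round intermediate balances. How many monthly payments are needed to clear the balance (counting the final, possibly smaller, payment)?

5 payments

Monthly rate r = 23.2%/12 = 1.93333% = 0.0193333.
Recurrence: B ← B·(1+r) − £200.00.
Month 1: interest £15.58; balance after payment £621.58.
Month 2: interest £12.02; balance after payment £433.60.
Month 3: interest £8.38; balance after payment £241.98.
Month 4: interest £4.68; balance after payment £46.66.
Month 5: interest £0.90; balance after payment £0.00.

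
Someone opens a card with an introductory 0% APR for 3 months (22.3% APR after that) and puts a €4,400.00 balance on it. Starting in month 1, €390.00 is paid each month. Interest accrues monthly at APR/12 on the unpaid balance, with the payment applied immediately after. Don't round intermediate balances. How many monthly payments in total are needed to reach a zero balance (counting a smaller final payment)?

Promo months 1–3 at r₀ = 0%/12 = 0; months 4+ at r₁ = 22.3%/12 = 0.0185833.
After month 3 (no interest yet): B = €4,400.00 − 3·€390.00 = €3,230.00.
Then at r₁ with €390.00/mo: n₂ = −ln(1 − r₁·B/P)/ln(1+r₁) ≈ 9.08 → 10 more payments.

13 payments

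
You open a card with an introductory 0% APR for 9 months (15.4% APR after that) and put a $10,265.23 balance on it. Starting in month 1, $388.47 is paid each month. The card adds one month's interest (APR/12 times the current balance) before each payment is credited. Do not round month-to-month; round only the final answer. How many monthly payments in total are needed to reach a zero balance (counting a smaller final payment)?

29 months

Promo months 1–9 at r₀ = 0%/12 = 0; months 10+ at r₁ = 15.4%/12 = 0.0128333.
After month 9 (no interest yet): B = $10,265.23 − 9·$388.47 = $6,769.00.
Then at r₁ with $388.47/mo: n₂ = −ln(1 − r₁·B/P)/ln(1+r₁) ≈ 19.85 → 20 more payments.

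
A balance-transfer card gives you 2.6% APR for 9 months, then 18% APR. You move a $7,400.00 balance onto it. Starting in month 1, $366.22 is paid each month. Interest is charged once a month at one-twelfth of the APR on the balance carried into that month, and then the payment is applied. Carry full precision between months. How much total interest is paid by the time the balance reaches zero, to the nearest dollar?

Promo months 1–9 at r₀ = 2.6%/12 = 0.00216667; months 10+ at r₁ = 18%/12 = 0.015.
After month 9: iterate B ← B·(1+r₀) − $366.22 for 9 months → $4,220.87.
Then at r₁ with $366.22/mo: n₂ = −ln(1 − r₁·B/P)/ln(1+r₁) ≈ 12.75 → 13 more payments.
Total paid = 21·$366.22 + $274.65 = $7,965.27; interest = $7,965.27 − $7,400.00 = $565.27.

$565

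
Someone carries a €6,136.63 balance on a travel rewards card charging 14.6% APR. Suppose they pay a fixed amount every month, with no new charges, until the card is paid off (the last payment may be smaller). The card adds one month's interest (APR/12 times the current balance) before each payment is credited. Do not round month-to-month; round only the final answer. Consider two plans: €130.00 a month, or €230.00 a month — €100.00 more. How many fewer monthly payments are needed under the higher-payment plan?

Monthly rate r = 14.6%/12 = 1.21667% = 0.0121667.
At €130.00/mo: n = ⌈−ln(1 − rB₀/P)/ln(1+r)⌉ = 71 payments (last €81.38); total interest = total paid − €6,136.63 = €3,044.75.
At €230.00/mo: 33 payments (last €104.84); total interest €1,328.21.
Payments saved = 71 − 33 = 38.

38 fewer payments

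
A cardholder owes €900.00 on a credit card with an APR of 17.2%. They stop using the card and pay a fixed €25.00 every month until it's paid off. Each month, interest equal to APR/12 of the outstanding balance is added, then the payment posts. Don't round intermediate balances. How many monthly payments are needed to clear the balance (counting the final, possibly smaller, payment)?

51 months

Monthly rate r = 17.2%/12 = 1.43333% = 0.0143333.
Recurrence: B ← B·(1+r) − €25.00.
Month 1: interest €12.90; balance after payment €887.90.
Month 2: interest €12.73; balance after payment €875.63.
Closed form: n = −ln(1 − rB₀/P)/ln(1+r) = −ln(0.484)/ln(1.01433) ≈ 50.990, so the balance reaches zero during payment 51.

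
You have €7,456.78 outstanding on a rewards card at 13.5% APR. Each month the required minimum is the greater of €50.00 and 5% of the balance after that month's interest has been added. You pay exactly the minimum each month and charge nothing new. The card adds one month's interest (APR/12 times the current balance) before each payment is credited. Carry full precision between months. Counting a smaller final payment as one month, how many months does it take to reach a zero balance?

73 months

Monthly rate r = 13.5%/12 = 1.125% = 0.01125.
While 5% of the post-interest balance exceeds €50.00, each month B ← (B·(1+r))·(1 − 0.05), i.e. B shrinks by the factor (1+r)·0.95 = 0.96069.
This holds for months 1–51. Entering month 52 the balance is €964.36; 5% of the post-interest balance is now below €50.00, so the flat €50.00 minimum applies from here.
From month 52 a fixed €50.00 at rate r clears €964.36 in 22 more payments. Total: 51 + 22 = 73 months.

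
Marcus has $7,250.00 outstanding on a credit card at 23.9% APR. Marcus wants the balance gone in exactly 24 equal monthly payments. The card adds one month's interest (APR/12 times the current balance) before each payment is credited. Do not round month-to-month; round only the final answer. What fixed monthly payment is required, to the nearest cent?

$382.95

Monthly rate r = 23.9%/12 = 1.99167% = 0.0199167.
Level-payment amortization: P = B₀·r / (1 − (1+r)^(−n)) = 7250.00·0.0199167 / (1 − 1.01992^(−24)).
Denominator 1 − (1+r)^(−24) = 0.377058204.
P = 144.396 / 0.377058204 ≈ 382.95.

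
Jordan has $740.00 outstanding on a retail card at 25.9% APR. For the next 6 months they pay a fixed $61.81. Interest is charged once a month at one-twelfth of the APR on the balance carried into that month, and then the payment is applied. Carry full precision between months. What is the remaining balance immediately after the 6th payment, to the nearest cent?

Monthly rate r = 25.9%/12 = 2.15833% = 0.0215833.
Each month: B ← B·(1+r) − $61.81.
Month 1: interest $15.97; balance after payment $694.16.
Month 2: interest $14.98; balance after payment $647.33.
Month 3: interest $13.97; balance after payment $599.50.
Month 4: interest $12.94; balance after payment $550.62.
Month 5: interest $11.88; balance after payment $500.70.
Month 6: interest $10.81; balance after payment $449.70.

$449.70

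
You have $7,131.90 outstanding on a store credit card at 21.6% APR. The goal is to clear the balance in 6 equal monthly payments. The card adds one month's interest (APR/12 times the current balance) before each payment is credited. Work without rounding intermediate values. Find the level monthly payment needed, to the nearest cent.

Monthly rate r = 21.6%/12 = 1.8% = 0.018.
Level-payment amortization: P = B₀·r / (1 − (1+r)^(−n)) = 7131.90·0.018 / (1 − 1.018^(−6)).
Denominator 1 − (1+r)^(−6) = 0.101509826.
P = 128.374 / 0.101509826 ≈ 1264.65.

$1,264.65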